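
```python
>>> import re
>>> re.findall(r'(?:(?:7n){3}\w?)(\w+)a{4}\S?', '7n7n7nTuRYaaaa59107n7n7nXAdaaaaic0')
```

Pattern: the literal '7n' repeated 3 times, then optionally a word character (non-capturing group); then one or more of a word character (captured); then exactly 4 of a literal 'a', then optionally a non-whitespace character.
Scanning left to right: at [0:32] match '7n7n7nTuRYaaaa59107n7n7nXAdaaaai', group 1 = 'uRYaaaa59107n7n7nXAd'.
`findall` collects group 1 from the one match (1 total).

['uRYaaaa59107n7n7nXAd']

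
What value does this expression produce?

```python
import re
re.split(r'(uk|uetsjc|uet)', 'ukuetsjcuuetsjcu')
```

['', 'uk', '', 'uetsjc', 'u', 'uetsjc', 'u']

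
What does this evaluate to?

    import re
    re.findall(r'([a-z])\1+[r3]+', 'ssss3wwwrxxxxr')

['s', 'w', 'x']

`\1` has to match the exact text group 1 already captured.
With a single group, `findall` returns only what that group captured — 3 items.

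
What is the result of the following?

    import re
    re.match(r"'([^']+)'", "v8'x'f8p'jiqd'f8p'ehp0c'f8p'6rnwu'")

None

`re.match` won't scan ahead — the pattern has to work from the very first character.
Here the string doesn't start with a match, so the call returns None.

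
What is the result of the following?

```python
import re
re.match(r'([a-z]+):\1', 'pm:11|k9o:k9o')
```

None

`\1` is not a pattern — it's the concrete string captured by group 1, re-applied verbatim.
`re.match` only tries the pattern at the start of the string.
Here position 0 doesn't satisfy it, so the call returns None.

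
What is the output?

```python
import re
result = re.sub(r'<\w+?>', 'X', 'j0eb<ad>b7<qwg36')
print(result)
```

j0ebXb7<qwg36

Each match is replaced by 'X'.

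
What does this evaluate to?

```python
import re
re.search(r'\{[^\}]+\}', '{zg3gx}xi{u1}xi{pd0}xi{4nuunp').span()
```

(0, 7)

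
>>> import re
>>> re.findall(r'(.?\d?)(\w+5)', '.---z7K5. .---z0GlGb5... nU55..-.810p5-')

[('-', 'z7K5'), ('-', 'z0GlGb5'), (' ', 'nU55'), ('.8', '10p5')]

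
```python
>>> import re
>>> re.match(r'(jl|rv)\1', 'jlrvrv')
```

None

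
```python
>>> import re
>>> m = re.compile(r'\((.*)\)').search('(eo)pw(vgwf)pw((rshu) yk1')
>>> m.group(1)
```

The match spans [0:21] → '(eo)pw(vgwf)pw((rshu)'.
Captured: group 1 = 'eo)pw(vgwf)pw((rshu'.

'eo)pw(vgwf)pw((rshu'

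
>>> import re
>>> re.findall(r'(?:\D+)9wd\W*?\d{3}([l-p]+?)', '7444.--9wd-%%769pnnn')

The `?` after the quantifier makes it lazy — it takes as little as possible before letting the rest of the pattern try.
Because there's exactly one group, `findall` drops the full match and keeps group 1 from the one hit.

['p']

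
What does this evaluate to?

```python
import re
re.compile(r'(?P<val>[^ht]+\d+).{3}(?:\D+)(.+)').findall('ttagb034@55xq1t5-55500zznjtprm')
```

[('agb034@55', '5-55500zznjtprm')]

The pattern matches one or more of any character except [ht], then one or more of a digit (captured as 'val'); then exactly 3 of any character; then one or more of a non-digit (non-capturing group); then one or more of any character (captured).
Scanning left to right: at [2:30] match 'agb034@55xq1t5-55500zznjtprm', groups = ('agb034@55', '5-55500zznjtprm').
With 2 capturing groups, `findall` returns a 2-tuple per match.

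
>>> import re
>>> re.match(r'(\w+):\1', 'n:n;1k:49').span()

(0, 3)

The backreference `\1` re-matches whatever the first group consumed, character for character.
`match` is anchored at position 0; if the pattern doesn't fit there, it returns None.
The match spans [0:3] → 'n:n'.
Captured: group 1 = 'n'.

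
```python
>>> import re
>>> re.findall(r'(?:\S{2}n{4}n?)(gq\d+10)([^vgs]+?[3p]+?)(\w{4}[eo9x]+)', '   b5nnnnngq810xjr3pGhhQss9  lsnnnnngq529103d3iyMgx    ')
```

[('gq52910', '3d3', 'iyMgx')]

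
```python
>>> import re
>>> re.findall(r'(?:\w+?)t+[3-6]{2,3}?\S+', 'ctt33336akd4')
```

['ctt33336akd4']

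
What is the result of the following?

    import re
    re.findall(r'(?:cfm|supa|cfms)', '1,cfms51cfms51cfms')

Alternation tries branches left to right and keeps the first one that lets the overall match succeed at that position.
Since nothing is captured, `findall` lists the 3 matched substrings directly.

['cfm', 'cfm', 'cfm']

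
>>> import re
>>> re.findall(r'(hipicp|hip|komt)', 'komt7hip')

['komt', 'hip']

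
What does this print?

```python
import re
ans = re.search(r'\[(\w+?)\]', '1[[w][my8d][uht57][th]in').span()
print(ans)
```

(2, 5)

The match spans [2:5] → '[w]'.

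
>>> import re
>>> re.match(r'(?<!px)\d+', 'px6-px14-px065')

With `match`, the pattern is implicitly anchored at the beginning.
Here the string doesn't start with a match, so the call returns None.

None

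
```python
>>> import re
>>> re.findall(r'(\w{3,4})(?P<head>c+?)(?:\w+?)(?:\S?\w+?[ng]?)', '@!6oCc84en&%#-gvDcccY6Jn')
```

[('6oC', 'c'), ('gvDc', 'c')]

The pattern matches 3 to 4 of a word character (captured); then one or more of a literal 'c' (lazy) (captured as 'head'); then one or more of a word character (lazy) (non-capturing group); then optionally a non-whitespace character, then one or more of a word character (lazy), then optionally one of [ng] (non-capturing group).
Walking the string: at [2:10] match '6oCc84en', groups = ('6oC', 'c'); at [14:22] match 'gvDcccY6', groups = ('gvDc', 'c').
With 2 capturing groups, `findall` returns a 2-tuple per match.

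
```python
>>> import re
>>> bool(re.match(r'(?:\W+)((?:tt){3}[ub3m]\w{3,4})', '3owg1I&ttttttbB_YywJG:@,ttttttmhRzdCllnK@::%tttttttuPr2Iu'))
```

False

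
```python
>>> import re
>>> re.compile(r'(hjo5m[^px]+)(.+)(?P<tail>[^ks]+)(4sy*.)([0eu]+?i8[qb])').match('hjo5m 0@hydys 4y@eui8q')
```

None

`match` is anchored at position 0; if the pattern doesn't fit there, it returns None.
Here position 0 doesn't satisfy it, so the call returns None.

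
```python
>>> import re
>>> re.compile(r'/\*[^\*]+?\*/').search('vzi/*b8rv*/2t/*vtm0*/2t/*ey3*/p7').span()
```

(3, 11)

Unlike `match`, `search` isn't anchored — it looks for the pattern anywhere in the string.
The match spans [3:11] → '/*b8rv*/'.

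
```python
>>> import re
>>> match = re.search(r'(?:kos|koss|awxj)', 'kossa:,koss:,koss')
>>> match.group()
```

'kos'

Alternation isn't longest-match — the leftmost alternative that fits at this position is chosen.
`search` walks the string left to right and returns the first match it finds.
The match spans [0:3] → 'kos'.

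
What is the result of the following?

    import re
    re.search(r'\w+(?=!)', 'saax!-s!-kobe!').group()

'saax'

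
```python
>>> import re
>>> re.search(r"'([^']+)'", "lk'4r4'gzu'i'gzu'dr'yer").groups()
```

('4r4',)

Unlike `match`, `search` isn't anchored — it looks for the pattern anywhere in the string.
The match spans [2:7] → "'4r4'".
Captured: group 1 = '4r4'.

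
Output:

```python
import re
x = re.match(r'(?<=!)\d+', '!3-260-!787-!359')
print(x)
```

None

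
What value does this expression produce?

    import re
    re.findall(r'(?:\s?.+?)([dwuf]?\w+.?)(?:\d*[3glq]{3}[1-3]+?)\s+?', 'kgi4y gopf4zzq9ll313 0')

['gopf4zzq9']

Pattern: optionally whitespace, then one or more of any character (lazy) (non-capturing group); then optionally one of [dwuf], then one or more of a word character, then optionally any character (captured); then zero or more of a digit, then exactly 3 of one of [3glq], then one or more of a character in [1-3] (lazy) (non-capturing group); then one or more of whitespace (lazy).
A non-greedy quantifier consumes as few characters as it can — just enough that the remainder of the pattern still matches from where it stops; whatever follows it matches normally.
Walking the string: at [0:21] match 'kgi4y gopf4zzq9ll313 ', group 1 = 'gopf4zzq9'.
One capturing group, so `findall` returns just the captured substring from the one match — 1 in all.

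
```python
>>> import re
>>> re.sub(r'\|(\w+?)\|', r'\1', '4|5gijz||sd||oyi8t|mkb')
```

Each match is replaced using the text its own group 1 captured.

'45gijzsdoyi8tmkb'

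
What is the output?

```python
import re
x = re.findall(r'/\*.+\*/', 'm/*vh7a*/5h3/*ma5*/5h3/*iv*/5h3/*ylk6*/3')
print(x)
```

Walking the string: at [1:39] → '/*vh7a*/5h3/*ma5*/5h3/*iv*/5h3/*ylk6*/'.
With no groups in the pattern, `findall` gives back each whole match — 1 here.

['/*vh7a*/5h3/*ma5*/5h3/*iv*/5h3/*ylk6*/']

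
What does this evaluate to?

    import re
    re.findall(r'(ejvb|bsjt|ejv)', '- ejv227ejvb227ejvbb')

['ejv', 'ejvb', 'ejvb']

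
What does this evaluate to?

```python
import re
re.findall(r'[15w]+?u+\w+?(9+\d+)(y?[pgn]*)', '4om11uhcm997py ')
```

A `+?`/`*?`/`{m,n}?` starts at its minimum and grows only as far as needed for what follows to match.
Multiple groups make `findall` return tuples — one 2-tuple for the one match.

[('997', 'p')]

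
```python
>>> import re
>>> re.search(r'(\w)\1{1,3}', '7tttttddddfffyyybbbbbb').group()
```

After group 1 captures some text, `\1` only succeeds where that same text appears again.
`re.search` tries every starting position until one works.
The match spans [1:5] → 'tttt'.
Captured: group 1 = 't'.

'tttt'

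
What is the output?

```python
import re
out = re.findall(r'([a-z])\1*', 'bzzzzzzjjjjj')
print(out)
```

['b', 'z', 'j']

A backreference is literal: `\1` must see the identical characters the first group matched.
`findall` collects group 1 from each match (3 total).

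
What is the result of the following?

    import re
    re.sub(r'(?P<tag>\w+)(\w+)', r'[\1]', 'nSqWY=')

This matches one or more of a word character (captured as 'tag'); then one or more of a word character (captured).
Matches: at [0:5] → 'nSqWY'.
Each match is replaced using the text its own group 1 captured.

'[nSqW]='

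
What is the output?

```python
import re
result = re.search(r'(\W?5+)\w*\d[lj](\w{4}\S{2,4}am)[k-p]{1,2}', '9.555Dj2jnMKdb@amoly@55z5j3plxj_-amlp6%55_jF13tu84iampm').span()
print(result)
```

Pattern: optionally a non-word character, then one or more of a literal '5' (captured); then zero or more of a word character, then a digit, then one of [lj]; then exactly 4 of a word character, then 2 to 4 of a non-whitespace character, then the literal 'am' (captured); then 1 to 2 of a character in [k-p].
Unlike `match`, `search` isn't anchored — it looks for the pattern anywhere in the string.
The match spans [1:19] → '.555Dj2jnMKdb@amol'.
Captured: group 1 = '.555', group 2 = 'nMKdb@am'.

(1, 19)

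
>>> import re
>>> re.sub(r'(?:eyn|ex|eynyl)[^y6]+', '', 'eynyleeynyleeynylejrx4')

Matches: at [0:7] → 'eynylee'; at [12:22] → 'eynylejrx4'.
Every occurrence is swapped for ''.

'ynyle'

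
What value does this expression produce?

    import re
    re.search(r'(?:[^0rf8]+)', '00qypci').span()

(2, 7)

The pattern matches one or more of any character except [0rf8] (non-capturing group).
`re.search` scans for the first position where the pattern succeeds.
The match spans [2:7] → 'qypci'.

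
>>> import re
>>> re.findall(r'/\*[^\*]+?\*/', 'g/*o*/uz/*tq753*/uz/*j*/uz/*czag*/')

No capturing groups, so `findall` returns the 4 full match strings.

['/*o*/', '/*tq753*/', '/*j*/', '/*czag*/']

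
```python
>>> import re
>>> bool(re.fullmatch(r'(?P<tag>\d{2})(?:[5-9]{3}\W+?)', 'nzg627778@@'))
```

This matches exactly 2 of a digit (captured as 'tag'); then exactly 3 of a character in [5-9], then one or more of a non-word character (lazy) (non-capturing group).
For `fullmatch`, every character of the input must be accounted for by the pattern.
Here the string isn't matched end-to-end, so the call returns None, and `bool(None)` is False.

False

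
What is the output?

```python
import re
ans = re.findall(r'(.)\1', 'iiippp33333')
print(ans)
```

['i', 'p', '3', '3']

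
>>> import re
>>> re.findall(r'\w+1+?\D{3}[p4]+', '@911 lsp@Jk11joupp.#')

['911 lsp', 'Jk11joupp']

Since nothing is captured, `findall` lists the 2 matched substrings directly.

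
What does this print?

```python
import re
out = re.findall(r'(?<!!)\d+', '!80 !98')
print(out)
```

The negative lookaround is zero-width — it rules out positions where the adjacent text would match, without consuming anything.
`findall` yields the raw match text (2 of them) because the pattern has no groups.

['0', '8']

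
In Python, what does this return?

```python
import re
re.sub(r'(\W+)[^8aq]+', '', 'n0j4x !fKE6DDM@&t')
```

'n0j4x'

This matches one or more of a non-word character (captured); then one or more of any character except [8aq].
Matches: at [5:17] → ' !fKE6DDM@&t'.
Each match is replaced by ''.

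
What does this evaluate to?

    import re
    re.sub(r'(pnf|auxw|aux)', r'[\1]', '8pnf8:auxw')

'8[pnf]8:[auxw]'

Branches in `(...|...)` are attempted left-to-right; the first branch that allows the whole pattern to succeed is taken.
`\1` in the replacement pulls in group 1's text for each match.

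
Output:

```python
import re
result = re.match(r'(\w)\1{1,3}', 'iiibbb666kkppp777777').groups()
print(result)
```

('i',)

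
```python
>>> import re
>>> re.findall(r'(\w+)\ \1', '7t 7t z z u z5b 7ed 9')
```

`\1` is not a pattern — it's the concrete string captured by group 1, re-applied verbatim.
Scanning left to right: at [0:5] match '7t 7t', group 1 = '7t'; at [6:9] match 'z z', group 1 = 'z'.
`findall` collects group 1 from each match (2 total).

['7t', 'z']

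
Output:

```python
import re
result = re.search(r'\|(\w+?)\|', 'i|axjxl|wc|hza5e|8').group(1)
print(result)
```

axjxl

The match spans [1:8] → '|axjxl|'.
Captured: group 1 = 'axjxl'.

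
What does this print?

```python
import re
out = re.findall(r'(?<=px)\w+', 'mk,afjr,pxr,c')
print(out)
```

Because the assertion is zero-width, the text it checks is not consumed and won't appear in the result.
Matches: at [10:11] → 'r'.
`findall` yields the raw match text (1 of them) because the pattern has no groups.

['r']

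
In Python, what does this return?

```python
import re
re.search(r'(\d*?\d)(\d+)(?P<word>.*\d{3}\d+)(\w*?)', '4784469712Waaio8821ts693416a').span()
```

(0, 27)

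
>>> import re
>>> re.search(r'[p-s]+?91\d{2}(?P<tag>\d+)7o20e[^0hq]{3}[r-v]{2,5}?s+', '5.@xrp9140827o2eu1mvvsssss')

None

Pattern: one or more of a character in [p-s] (lazy), then the literal '91', then exactly 2 of a digit; then one or more of a digit (captured as 'tag'); then the literal '7o2', then the literal '0e'; then exactly 3 of any character except [0hq], then 2 to 5 of a character in [r-v] (lazy), then one or more of the literal 's'.
Unlike `match`, `search` isn't anchored — it looks for the pattern anywhere in the string.
Here the pattern never matches, so the call returns None.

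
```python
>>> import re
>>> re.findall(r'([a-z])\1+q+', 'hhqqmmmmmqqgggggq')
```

['h', 'm', 'g']

`\1` is not a pattern — it's the concrete string captured by group 1, re-applied verbatim.
Walking the string: at [0:4] match 'hhqq', group 1 = 'h'; at [4:11] match 'mmmmmqq', group 1 = 'm'; at [11:17] match 'gggggq', group 1 = 'g'.
`findall` collects group 1 from each match (3 total).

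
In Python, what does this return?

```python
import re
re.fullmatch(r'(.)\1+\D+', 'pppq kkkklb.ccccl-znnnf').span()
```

`fullmatch` succeeds only if the pattern covers the string from start to end.
The match spans [0:23] → 'pppq kkkklb.ccccl-znnnf'.

(0, 23)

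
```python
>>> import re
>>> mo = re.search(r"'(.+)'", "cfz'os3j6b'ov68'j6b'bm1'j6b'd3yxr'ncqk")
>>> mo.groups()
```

("os3j6b'ov68'j6b'bm1'j6b'd3yxr",)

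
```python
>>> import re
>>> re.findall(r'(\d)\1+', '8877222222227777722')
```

['8', '7', '2', '7', '2']

A backreference is literal: `\1` must see the identical characters the first group matched.
Matches: at [0:2] match '88', group 1 = '8'; at [2:4] match '77', group 1 = '7'; at [4:12] match '22222222', group 1 = '2'; at [12:17] match '77777', group 1 = '7'; at [17:19] match '22', group 1 = '2'.
Because there's exactly one group, `findall` drops the full match and keeps group 1 from each hit.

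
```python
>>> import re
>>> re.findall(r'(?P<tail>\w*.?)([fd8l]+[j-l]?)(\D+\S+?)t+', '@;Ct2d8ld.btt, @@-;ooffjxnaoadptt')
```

Pattern: zero or more of a word character, then optionally any character (captured as 'tail'); then one or more of one of [fd8l], then optionally a character in [j-l] (captured); then one or more of a non-digit, then one or more of a non-whitespace character (lazy) (captured); then one or more of a literal 't'.
Walking the string: at [2:33] match 'Ct2d8ld.btt, @@-;ooffjxnaoadptt', groups = ('Ct2d8l', 'd', '.btt, @@-;ooffjxnaoadpt').
`findall` packs the 3 group values into a tuple for every match.

[('Ct2d8l', 'd', '.btt, @@-;ooffjxnaoadpt')]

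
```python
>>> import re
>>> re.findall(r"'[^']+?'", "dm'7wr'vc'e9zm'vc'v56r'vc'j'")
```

["'7wr'", "'e9zm'", "'v56r'", "'j'"]

Walking the string: at [2:7] → "'7wr'"; at [9:15] → "'e9zm'"; at [17:23] → "'v56r'"; at [25:28] → "'j'".
No capturing groups, so `findall` returns the 4 full match strings.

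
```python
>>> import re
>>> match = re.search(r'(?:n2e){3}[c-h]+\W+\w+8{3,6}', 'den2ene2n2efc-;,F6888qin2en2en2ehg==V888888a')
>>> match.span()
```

(23, 43)

The pattern matches the literal 'n2e' repeated 3 times, then one or more of a character in [c-h]; then one or more of a non-word character; then one or more of a word character, then 3 to 6 of a literal '8'.
`re.search` tries every starting position until one works.
The match spans [23:43] → 'n2en2en2ehg==V888888'.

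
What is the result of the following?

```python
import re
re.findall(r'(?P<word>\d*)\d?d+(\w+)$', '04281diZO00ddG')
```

[('04281', 'iZO00ddG')]

The pattern matches zero or more of a digit (captured as 'word'); then optionally a digit, then one or more of the literal 'd'; then one or more of a word character (captured); then anchored at the end.
Matches: at [0:14] match '04281diZO00ddG', groups = ('04281', 'iZO00ddG').
`findall` packs the 2 group values into a tuple for every match.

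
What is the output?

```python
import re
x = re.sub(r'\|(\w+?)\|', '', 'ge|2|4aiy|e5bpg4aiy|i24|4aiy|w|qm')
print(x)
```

ge4aiyi24w|qm

Matches: at [2:5] → '|2|'; at [9:20] → '|e5bpg4aiy|'; at [23:29] → '|4aiy|'.
Every occurrence is swapped for ''.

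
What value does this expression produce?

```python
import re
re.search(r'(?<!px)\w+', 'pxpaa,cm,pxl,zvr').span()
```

(0, 5)

`(?!…)`/`(?<!…)` only lets a position through if the neighbouring text does NOT match; no characters are consumed.
The match spans [0:5] → 'pxpaa'.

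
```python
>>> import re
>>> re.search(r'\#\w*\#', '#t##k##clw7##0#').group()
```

'#t#'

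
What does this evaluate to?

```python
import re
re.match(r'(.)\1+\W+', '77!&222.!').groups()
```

The match spans [0:4] → '77!&'.
Captured: group 1 = '7'.

('7',)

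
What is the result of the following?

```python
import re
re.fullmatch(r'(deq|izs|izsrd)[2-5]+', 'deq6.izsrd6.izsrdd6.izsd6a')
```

`re.fullmatch` requires the pattern to consume the entire string.
Here the string isn't matched end-to-end, so the call returns None.

None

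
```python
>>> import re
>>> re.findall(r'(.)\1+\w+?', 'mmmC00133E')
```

`\1` is not a pattern — it's the concrete string captured by group 1, re-applied verbatim.
With a single group, `findall` returns only what that group captured — 3 items.

['m', '0', '3']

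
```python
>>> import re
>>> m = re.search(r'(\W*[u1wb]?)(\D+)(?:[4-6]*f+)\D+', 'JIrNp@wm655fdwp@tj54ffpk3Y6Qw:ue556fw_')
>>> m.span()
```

The pattern matches zero or more of a non-word character, then optionally one of [u1wb] (captured); then one or more of a non-digit (captured); then zero or more of a character in [4-6], then one or more of the literal 'f' (non-capturing group); then one or more of a non-digit.
`search` walks the string left to right and returns the first match it finds.
The match spans [0:18] → 'JIrNp@wm655fdwp@tj'.
Captured: group 1 = '', group 2 = 'JIrNp@wm'.

(0, 18)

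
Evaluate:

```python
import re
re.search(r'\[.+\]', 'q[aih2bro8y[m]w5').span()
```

The match spans [1:14] → '[aih2bro8y[m]'.

(1, 14)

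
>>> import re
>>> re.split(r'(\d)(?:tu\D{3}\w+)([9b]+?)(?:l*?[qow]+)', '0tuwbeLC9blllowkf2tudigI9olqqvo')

This matches a digit (captured); then the literal 'tu', then exactly 3 of a non-digit, then one or more of a word character (non-capturing group); then one or more of one of [9b] (lazy) (captured); then zero or more of the literal 'l' (lazy), then one or more of one of [qow] (non-capturing group).
Because the pattern has a capturing group, `split` also inserts each captured text between the pieces.

['', '0', '9', 'lqqvo']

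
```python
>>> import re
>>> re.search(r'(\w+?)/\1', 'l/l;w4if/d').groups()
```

('l',)

The match spans [0:3] → 'l/l'.
Captured: group 1 = 'l'.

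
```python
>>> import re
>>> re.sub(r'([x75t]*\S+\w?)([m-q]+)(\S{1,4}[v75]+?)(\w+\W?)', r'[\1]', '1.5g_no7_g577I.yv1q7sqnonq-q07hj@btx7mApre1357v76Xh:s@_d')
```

Pattern: zero or more of one of [x75t], then one or more of a non-whitespace character, then optionally a word character (captured); then one or more of a character in [m-q] (captured); then 1 to 4 of a non-whitespace character, then one or more of one of [v75] (lazy) (captured); then one or more of a word character, then optionally a non-word character (captured).
Each match is replaced using the text its own group 1 captured.

'[1.5g_no7_g577I.yv1q7sqnonq-q07hj@btx7mA]s@_d'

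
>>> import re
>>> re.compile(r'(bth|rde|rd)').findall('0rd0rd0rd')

One capturing group, so `findall` returns just the captured substring from each match — 3 in all.

['rd', 'rd', 'rd']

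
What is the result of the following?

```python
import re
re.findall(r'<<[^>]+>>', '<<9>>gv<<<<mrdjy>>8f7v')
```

['<<9>>', '<<<<mrdjy>>']

Matches: at [0:5] → '<<9>>'; at [7:18] → '<<<<mrdjy>>'.
`findall` yields the raw match text (2 of them) because the pattern has no groups.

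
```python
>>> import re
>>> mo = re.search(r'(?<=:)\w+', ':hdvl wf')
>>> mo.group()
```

Because the assertion is zero-width, the text it checks is not consumed and won't appear in the result.
The match spans [1:5] → 'hdvl'.

'hdvl'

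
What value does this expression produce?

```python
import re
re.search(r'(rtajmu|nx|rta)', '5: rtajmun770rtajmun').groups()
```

Alternation tries branches left to right and keeps the first one that lets the overall match succeed at that position.
Unlike `match`, `search` isn't anchored — it looks for the pattern anywhere in the string.
The match spans [3:9] → 'rtajmu'.
Captured: group 1 = 'rtajmu'.

('rtajmu',)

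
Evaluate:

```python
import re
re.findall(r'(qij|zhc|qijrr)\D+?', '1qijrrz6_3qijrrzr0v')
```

['qij', 'qij']

Alternation tries branches left to right and keeps the first one that lets the overall match succeed at that position.
With a single group, `findall` returns only what that group captured — 2 items.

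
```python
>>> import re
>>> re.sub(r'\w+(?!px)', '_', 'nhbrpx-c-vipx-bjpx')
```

'_-_-_-_'

Because the assertion is negative and zero-width, positions next to the forbidden text are skipped.
Each match is replaced by '_'.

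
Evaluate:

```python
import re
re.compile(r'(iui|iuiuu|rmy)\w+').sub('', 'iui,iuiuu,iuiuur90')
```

'iui,,'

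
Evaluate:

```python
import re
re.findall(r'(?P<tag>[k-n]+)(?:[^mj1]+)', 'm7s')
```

['m']

Pattern: one or more of a character in [k-n] (captured as 'tag'); then one or more of any character except [mj1] (non-capturing group).
Because there's exactly one group, `findall` drops the full match and keeps group 1 from the one hit.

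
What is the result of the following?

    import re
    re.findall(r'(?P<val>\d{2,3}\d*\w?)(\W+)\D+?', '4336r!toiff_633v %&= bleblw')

[('4336r', '!'), ('633v', ' %&= ')]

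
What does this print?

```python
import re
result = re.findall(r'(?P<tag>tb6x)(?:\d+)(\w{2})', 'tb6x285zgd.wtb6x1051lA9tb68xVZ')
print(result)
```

[('tb6x', 'zg'), ('tb6x', 'lA')]

The pattern matches the literal 'tb6', then a literal 'x' (captured as 'tag'); then one or more of a digit (non-capturing group); then exactly 2 of a word character (captured).
Walking the string: at [0:9] match 'tb6x285zg', groups = ('tb6x', 'zg'); at [12:22] match 'tb6x1051lA', groups = ('tb6x', 'lA').
With 2 capturing groups, `findall` returns a 2-tuple per match.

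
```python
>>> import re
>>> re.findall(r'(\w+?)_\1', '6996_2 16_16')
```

`\1` is not a pattern — it's the concrete string captured by group 1, re-applied verbatim.
One capturing group, so `findall` returns just the captured substring from the one match — 1 in all.

['16']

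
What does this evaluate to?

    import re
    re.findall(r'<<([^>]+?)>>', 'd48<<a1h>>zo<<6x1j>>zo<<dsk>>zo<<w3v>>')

Because there's exactly one group, `findall` drops the full match and keeps group 1 from each hit.

['a1h', '6x1j', 'dsk', 'w3v']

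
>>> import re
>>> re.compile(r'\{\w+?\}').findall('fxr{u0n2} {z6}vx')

['{u0n2}', '{z6}']

Matches: at [3:9] → '{u0n2}'; at [10:14] → '{z6}'.
No capturing groups, so `findall` returns the 2 full match strings.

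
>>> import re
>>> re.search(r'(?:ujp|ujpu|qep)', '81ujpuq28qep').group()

The regex engine tests alternatives in the order written; an earlier branch that matches wins even if a later one would match more.
`re.search` scans for the first position where the pattern succeeds.
The match spans [2:5] → 'ujp'.

'ujp'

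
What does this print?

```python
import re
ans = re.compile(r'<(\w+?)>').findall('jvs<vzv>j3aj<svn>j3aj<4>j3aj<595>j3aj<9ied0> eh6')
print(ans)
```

['vzv', 'svn', '4', '595', '9ied0']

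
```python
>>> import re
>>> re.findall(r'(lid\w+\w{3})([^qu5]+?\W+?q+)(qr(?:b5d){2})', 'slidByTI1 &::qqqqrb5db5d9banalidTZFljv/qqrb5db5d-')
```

Pattern: the literal 'lid', then one or more of a word character, then exactly 3 of a word character (captured); then one or more of any character except [qu5] (lazy), then one or more of a non-word character (lazy), then one or more of a literal 'q' (captured); then the literal 'qr', then the literal 'b5d' repeated 2 times (captured).
`findall` packs the 3 group values into a tuple for every match.

[('lidByTI1', ' &::qqq', 'qrb5db5d'), ('lidTZFlj', 'v/q', 'qrb5db5d')]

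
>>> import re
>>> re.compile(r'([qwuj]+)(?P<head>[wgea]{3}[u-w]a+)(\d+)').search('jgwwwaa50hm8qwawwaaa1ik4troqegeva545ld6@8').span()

This matches one or more of one of [qwuj] (captured); then exactly 3 of one of [wgea], then a character in [u-w], then one or more of a literal 'a' (captured as 'head'); then one or more of a digit (captured).
`re.search` tries every starting position until one works.
The match spans [0:9] → 'jgwwwaa50'.
Captured: group 1 = 'j', group 2 = 'gwwwaa', group 3 = '50'.

(0, 9)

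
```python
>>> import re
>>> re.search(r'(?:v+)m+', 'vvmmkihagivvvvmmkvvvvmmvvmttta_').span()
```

Pattern: one or more of a literal 'v' (non-capturing group); then one or more of a literal 'm'.
`re.search` scans for the first position where the pattern succeeds.
The match spans [0:4] → 'vvmm'.

(0, 4)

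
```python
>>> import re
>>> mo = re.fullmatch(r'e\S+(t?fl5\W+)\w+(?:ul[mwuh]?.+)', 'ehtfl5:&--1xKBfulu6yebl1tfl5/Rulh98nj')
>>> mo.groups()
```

('fl5/',)

Pattern: a literal 'e', then one or more of a non-whitespace character; then optionally a literal 't', then the literal 'fl5', then one or more of a non-word character (captured); then one or more of a word character; then the literal 'ul', then optionally one of [mwuh], then one or more of any character (non-capturing group).
For `fullmatch`, every character of the input must be accounted for by the pattern.
The match spans [0:37] → 'ehtfl5:&--1xKBfulu6yebl1tfl5/Rulh98nj'.
Captured: group 1 = 'fl5/'.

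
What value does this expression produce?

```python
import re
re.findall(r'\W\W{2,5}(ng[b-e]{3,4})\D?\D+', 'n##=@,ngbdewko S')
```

This matches a non-word character, then 2 to 5 of a non-word character; then the literal 'ng', then 3 to 4 of a character in [b-e] (captured); then optionally a non-digit, then one or more of a non-digit.
Scanning left to right: at [1:16] match '##=@,ngbdewko S', group 1 = 'ngbde'.
One capturing group, so `findall` returns just the captured substring from the one match — 1 in all.

['ngbde']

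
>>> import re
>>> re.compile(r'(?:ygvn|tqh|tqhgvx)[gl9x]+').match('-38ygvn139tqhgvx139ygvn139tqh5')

`re.match` only tries the pattern at the start of the string.
Here the pattern fails at index 0, so the call returns None.

None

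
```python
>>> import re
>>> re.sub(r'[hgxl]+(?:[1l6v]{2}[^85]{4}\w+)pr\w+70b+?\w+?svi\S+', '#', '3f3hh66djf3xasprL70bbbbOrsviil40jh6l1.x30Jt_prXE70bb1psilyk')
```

'3f3#'

Pattern: one or more of one of [hgxl]; then exactly 2 of one of [1l6v], then exactly 4 of any character except [85], then one or more of a word character (non-capturing group); then the literal 'pr', then one or more of a word character, then the literal '70'; then one or more of a literal 'b' (lazy), then one or more of a word character (lazy), then the literal 'svi'; then one or more of a non-whitespace character.
Matches: at [3:59] → 'hh66djf3xasprL70bbbbOrsviil40jh6l1.x30Jt_prXE70bb1psilyk'.
`sub` substitutes '#' at each match site.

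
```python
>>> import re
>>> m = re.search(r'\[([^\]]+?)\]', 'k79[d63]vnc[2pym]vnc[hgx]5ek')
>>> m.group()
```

'[d63]'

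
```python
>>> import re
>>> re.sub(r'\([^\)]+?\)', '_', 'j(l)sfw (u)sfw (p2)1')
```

`sub` substitutes '_' at each match site.

'j_sfw _sfw _1'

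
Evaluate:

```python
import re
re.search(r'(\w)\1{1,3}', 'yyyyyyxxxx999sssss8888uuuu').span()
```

(0, 4)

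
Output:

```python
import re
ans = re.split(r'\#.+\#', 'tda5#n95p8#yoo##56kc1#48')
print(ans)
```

['tda5', '48']

Matches to split on: at [4:22] → '#n95p8#yoo##56kc1#'.
`split` removes every match and returns the 2 fragments in between.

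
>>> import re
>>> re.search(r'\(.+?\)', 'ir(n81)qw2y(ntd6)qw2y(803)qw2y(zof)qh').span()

Unlike `match`, `search` isn't anchored — it looks for the pattern anywhere in the string.
The match spans [2:7] → '(n81)'.

(2, 7)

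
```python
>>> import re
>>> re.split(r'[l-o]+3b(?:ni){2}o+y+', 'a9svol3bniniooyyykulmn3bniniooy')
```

['a9sv', 'ku', '']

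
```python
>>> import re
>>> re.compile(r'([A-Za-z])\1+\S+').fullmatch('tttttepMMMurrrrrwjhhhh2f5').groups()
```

('t',)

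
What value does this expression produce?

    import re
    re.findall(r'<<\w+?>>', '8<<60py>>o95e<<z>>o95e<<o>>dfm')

Since nothing is captured, `findall` lists the 3 matched substrings directly.

['<<60py>>', '<<z>>', '<<o>>']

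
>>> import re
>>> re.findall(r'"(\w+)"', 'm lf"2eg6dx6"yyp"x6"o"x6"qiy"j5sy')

Scanning left to right: at [4:13] match '"2eg6dx6"', group 1 = '2eg6dx6'; at [16:20] match '"x6"', group 1 = 'x6'; at [21:25] match '"x6"', group 1 = 'x6'.
Because there's exactly one group, `findall` drops the full match and keeps group 1 from each hit.

['2eg6dx6', 'x6', 'x6']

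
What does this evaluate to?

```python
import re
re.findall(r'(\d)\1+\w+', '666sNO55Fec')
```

['6']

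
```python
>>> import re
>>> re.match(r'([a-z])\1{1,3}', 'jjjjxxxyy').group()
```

'jjjj'

`\1` is not a pattern — it's the concrete string captured by group 1, re-applied verbatim.
`match` is anchored at position 0; if the pattern doesn't fit there, it returns None.
The match spans [0:4] → 'jjjj'.
Captured: group 1 = 'j'.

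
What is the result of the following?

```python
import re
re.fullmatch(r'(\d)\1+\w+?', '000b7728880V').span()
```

(0, 12)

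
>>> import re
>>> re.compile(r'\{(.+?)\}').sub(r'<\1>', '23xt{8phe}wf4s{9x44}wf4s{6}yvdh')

'23xt<8phe>wf4s<9x44>wf4s<6>yvdh'

Lazy quantifiers expand one character at a time until the remainder of the pattern can match.
Matches: at [4:10] → '{8phe}'; at [14:20] → '{9x44}'; at [24:27] → '{6}'.
The replacement refers to a captured group, so each match is rewritten using its own captured text.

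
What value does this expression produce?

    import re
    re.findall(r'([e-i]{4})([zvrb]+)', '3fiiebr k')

[('fiie', 'br')]

The pattern matches exactly 4 of a character in [e-i] (captured); then one or more of one of [zvrb] (captured).
Matches: at [1:7] match 'fiiebr', groups = ('fiie', 'br').
`findall` packs the 2 group values into a tuple for every match.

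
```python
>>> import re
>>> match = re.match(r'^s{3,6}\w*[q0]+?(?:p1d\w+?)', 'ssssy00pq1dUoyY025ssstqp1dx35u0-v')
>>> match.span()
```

(0, 27)

Pattern: anchored at the start of the string; then 3 to 6 of the literal 's', then zero or more of a word character; then one or more of one of [q0] (lazy); then the literal 'p1d', then one or more of a word character (lazy) (non-capturing group).
A non-greedy quantifier consumes as few characters as it can — just enough that the remainder of the pattern still matches from where it stops; whatever follows it matches normally.
`re.match` won't scan ahead — the pattern has to work from the very first character.
The match spans [0:27] → 'ssssy00pq1dUoyY025ssstqp1dx'.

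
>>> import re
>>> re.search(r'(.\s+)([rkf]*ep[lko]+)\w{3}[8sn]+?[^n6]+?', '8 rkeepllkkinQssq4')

None

The pattern matches any character, then one or more of whitespace (captured); then zero or more of one of [rkf], then the literal 'ep', then one or more of one of [lko] (captured); then exactly 3 of a word character, then one or more of one of [8sn] (lazy), then one or more of any character except [n6] (lazy).
`search` walks the string left to right and returns the first match it finds.
Here nothing in the string fits, so the call returns None.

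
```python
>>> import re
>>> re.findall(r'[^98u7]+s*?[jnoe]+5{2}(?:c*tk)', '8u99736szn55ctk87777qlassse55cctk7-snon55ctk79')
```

['36szn55ctk', 'qlassse55cctk', '-snon55ctk']

With no groups in the pattern, `findall` gives back each whole match — 3 here.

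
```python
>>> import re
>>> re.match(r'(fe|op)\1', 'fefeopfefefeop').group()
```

'fefe'

`\1` has to match the exact text group 1 already captured.
With `match`, the pattern is implicitly anchored at the beginning.
The match spans [0:4] → 'fefe'.
Captured: group 1 = 'fe'.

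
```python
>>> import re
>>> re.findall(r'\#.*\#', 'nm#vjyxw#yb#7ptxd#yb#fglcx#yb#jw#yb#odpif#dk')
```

Since nothing is captured, `findall` lists the 1 matched substring directly.

['#vjyxw#yb#7ptxd#yb#fglcx#yb#jw#yb#odpif#']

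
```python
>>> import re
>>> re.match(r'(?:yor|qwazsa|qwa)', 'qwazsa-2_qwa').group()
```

'qwazsa'

The regex engine tests alternatives in the order written; an earlier branch that matches wins even if a later one would match more.
With `match`, the pattern is implicitly anchored at the beginning.
The match spans [0:6] → 'qwazsa'.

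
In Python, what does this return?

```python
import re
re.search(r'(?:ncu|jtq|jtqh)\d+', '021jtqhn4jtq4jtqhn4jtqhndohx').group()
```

`re.search` scans for the first position where the pattern succeeds.
The match spans [9:13] → 'jtq4'.

'jtq4'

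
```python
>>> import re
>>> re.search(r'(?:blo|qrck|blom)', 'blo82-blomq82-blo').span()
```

(0, 3)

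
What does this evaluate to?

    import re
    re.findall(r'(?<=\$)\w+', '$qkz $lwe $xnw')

['qkz', 'lwe', 'xnw']

The `(?=…)`/`(?<=…)` assertion just peeks at neighbouring text; it doesn't advance the match position.
Walking the string: at [1:4] → 'qkz'; at [6:9] → 'lwe'; at [11:14] → 'xnw'.
`findall` yields the raw match text (3 of them) because the pattern has no groups.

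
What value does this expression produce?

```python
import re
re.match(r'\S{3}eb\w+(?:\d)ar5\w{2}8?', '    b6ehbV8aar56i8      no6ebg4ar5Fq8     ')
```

None

`re.match` won't scan ahead — the pattern has to work from the very first character.
Here position 0 doesn't satisfy it, so the call returns None.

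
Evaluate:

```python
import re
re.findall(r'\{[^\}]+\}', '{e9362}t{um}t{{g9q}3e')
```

['{e9362}', '{um}', '{{g9q}']

With no groups in the pattern, `findall` gives back each whole match — 3 here.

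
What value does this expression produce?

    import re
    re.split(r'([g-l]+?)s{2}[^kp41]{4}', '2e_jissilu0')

Because the pattern has a capturing group, `split` also inserts each captured text between the pieces.

['2e_', 'ji', '']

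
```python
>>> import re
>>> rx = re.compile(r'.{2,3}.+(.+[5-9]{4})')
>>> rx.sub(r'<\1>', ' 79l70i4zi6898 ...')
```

'<i6898> ...'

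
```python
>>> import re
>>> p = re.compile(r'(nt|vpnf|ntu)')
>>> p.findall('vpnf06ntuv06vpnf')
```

['vpnf', 'nt', 'vpnf']

`|` is ordered: at each position the engine commits to the first alternative that works.
Matches: at [0:4] match 'vpnf', group 1 = 'vpnf'; at [6:8] match 'nt', group 1 = 'nt'; at [12:16] match 'vpnf', group 1 = 'vpnf'.
One capturing group, so `findall` returns just the captured substring from each match — 3 in all.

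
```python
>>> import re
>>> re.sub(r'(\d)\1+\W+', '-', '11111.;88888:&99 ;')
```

'---'

The backreference `\1` re-matches whatever the first group consumed, character for character.
Each match is replaced by '-'.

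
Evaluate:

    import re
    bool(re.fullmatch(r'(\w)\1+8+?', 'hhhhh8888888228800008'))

False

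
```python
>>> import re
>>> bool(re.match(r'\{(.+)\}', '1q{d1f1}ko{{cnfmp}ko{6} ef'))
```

False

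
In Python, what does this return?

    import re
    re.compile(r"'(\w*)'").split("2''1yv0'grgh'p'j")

['2', '', '1yv0', 'grgh', "p'j"]

With a capturing group present, the delimiter's captured portion is kept in the result list.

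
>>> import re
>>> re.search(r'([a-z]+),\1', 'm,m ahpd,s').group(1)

`\1` has to match the exact text group 1 already captured.
`re.search` scans for the first position where the pattern succeeds.
The match spans [0:3] → 'm,m'.
Captured: group 1 = 'm'.

'm'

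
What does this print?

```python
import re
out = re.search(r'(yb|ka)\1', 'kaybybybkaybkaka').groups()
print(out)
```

('yb',)

After group 1 captures some text, `\1` only succeeds where that same text appears again.
Unlike `match`, `search` isn't anchored — it looks for the pattern anywhere in the string.
The match spans [2:6] → 'ybyb'.
Captured: group 1 = 'yb'.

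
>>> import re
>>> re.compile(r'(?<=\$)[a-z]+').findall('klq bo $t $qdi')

['t', 'qdi']

The positive lookaround only admits positions where the adjacent text matches; those characters stay outside the span.
Walking the string: at [8:9] → 't'; at [11:14] → 'qdi'.
With no groups in the pattern, `findall` gives back each whole match — 2 here.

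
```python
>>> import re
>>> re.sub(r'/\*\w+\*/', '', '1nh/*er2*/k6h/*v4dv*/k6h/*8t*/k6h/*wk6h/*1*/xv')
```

`sub` substitutes '' at each match site.

'1nhk6hk6hk6h/*wk6hxv'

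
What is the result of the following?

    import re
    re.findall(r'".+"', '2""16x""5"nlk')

`findall` yields the raw match text (1 of them) because the pattern has no groups.

['""16x""5"']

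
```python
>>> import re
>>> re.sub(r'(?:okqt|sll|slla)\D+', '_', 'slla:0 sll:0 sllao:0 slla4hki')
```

'_0 _0 _0 _4hki'

Each match is replaced by '_'.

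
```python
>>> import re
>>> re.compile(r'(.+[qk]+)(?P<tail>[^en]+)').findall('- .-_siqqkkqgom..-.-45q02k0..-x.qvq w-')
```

[('- .-_siqqkkqgom..-.-45q02k0..-x.qvq', ' w-')]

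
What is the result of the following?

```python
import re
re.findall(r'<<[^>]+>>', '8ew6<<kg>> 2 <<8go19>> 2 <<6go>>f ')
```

With no groups in the pattern, `findall` gives back each whole match — 3 here.

['<<kg>>', '<<8go19>>', '<<6go>>']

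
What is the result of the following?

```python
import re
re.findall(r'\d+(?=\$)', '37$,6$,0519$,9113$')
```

['37', '6', '0519', '9113']

The `(?=…)`/`(?<=…)` assertion just peeks at neighbouring text; it doesn't advance the match position.
`findall` yields the raw match text (4 of them) because the pattern has no groups.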